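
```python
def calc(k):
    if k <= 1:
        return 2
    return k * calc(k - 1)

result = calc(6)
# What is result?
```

calc(6) = 6 * 5 * 4 * 3 * 2 * 2 = 1440

Answer: 1440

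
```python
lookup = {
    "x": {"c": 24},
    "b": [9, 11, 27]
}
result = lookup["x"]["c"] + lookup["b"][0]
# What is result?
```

Trace:
`lookup = { ...` → lookup = {'x': {'c': 24}, 'b': [9, 11, 27]}
`result = lookup["x"]["c"] + lookup["b"][0]` → result = 33
So result = 33

Answer: 33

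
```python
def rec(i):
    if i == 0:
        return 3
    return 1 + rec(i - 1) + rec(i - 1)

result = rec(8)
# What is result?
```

rec(i) = 1 + 2·rec(i-1), rec(0)=3. Closed form: (3+1)·2^8 - 1 = 1023.

Answer: 1023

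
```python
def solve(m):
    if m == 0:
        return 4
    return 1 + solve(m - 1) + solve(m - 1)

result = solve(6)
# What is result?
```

solve(m) = 1 + 2·solve(m-1), solve(0)=4. Closed form: (4+1)·2^6 - 1 = 319.

Answer: 319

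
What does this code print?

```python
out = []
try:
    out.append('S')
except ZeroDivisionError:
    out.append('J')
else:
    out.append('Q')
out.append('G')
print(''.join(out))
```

Execution trace: 'S' (try body, no exception) → 'Q' (else) → 'G' (after the try/except). Output: SQG

Answer: SQG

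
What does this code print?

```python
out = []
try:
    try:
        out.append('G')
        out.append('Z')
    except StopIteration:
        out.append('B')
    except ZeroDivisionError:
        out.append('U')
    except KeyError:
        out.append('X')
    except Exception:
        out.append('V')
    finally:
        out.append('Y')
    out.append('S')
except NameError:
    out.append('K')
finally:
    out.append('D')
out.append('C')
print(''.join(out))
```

Execution trace: 'G' (inner try body) → 'Z' (inner try body, no exception) → 'Y' (inner finally) → 'S' (try body, no exception) → 'D' (finally) → 'C' (after the try/except). Output: GZYSDC

Answer: GZYSDC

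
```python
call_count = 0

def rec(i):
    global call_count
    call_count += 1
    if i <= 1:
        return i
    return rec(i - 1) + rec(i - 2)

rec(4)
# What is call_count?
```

Calls(i) = 1 + Calls(i-1) + Calls(i-2); Calls(0)=Calls(1)=1. For i=4 this gives 9.

Answer: 9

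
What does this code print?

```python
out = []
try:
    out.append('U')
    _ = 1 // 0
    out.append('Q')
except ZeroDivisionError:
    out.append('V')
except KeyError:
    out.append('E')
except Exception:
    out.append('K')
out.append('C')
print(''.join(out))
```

Execution trace: 'U' (try body) → 'V' (except ZeroDivisionError) → 'C' (after the try/except). Output: UVC

Answer: UVC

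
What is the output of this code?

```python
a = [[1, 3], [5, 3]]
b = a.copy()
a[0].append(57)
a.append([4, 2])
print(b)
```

Key concept: shallow copy with nested lists.
Step by step:
`a = [[1, 3], [5, 3]]` → a = [[1, 3], [5, 3]]
`b = a.copy()` → b = [[1, 3], [5, 3]]
`a[0].append(57)` → a = [[1, 3, 57], [5, 3]]; b = [[1, 3, 57], [5, 3]]
`a.append([4, 2])` → a = [[1, 3, 57], [5, 3], [4, 2]]
`print(b)` → prints [[1, 3, 57], [5, 3]]

Answer: [[1, 3, 57], [5, 3]]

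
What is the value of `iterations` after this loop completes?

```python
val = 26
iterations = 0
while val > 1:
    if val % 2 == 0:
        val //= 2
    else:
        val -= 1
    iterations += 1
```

Steps to reduce 26 to 1
`iterations` takes the values: 0 → 1 → 2 → 3 → 4 → 5 → 6

Answer: 6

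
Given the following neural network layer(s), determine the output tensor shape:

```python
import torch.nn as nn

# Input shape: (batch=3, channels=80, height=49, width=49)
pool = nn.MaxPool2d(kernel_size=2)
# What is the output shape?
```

Input: (3, 80, 49, 49) -> Output: (3, 80, 24, 24)

Answer: (3, 80, 24, 24)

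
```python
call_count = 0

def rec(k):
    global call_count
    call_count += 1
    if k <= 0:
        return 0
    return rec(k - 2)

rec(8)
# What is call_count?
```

Linear recursion stepping by 2: 5 calls from k=8 down to ≤0.

Answer: 5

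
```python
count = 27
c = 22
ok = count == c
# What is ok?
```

Trace:
`count = 27` → count = 27
`c = 22` → c = 22
`ok = count == c` → ok = False
So ok = False

Answer: False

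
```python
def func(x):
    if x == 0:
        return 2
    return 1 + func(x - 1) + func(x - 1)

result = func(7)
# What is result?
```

func(x) = 1 + 2·func(x-1), func(0)=2. Closed form: (2+1)·2^7 - 1 = 383.

Answer: 383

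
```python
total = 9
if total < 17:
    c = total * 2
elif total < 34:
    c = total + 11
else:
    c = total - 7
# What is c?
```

Trace:
`total = 9` → total = 9
`if total < 17: ...` → total < 17 is True → c = 18
So c = 18

Answer: 18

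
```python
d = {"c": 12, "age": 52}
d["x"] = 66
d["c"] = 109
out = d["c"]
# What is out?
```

Trace:
`d = {"c": 12, "age": 52}` → d = {'c': 12, 'age': 52}
`d["x"] = 66` → d = {'c': 12, 'age': 52, 'x': 66}
`d["c"] = 109` → d = {'c': 109, 'age': 52, 'x': 66}
`out = d["c"]` → out = 109
So out = 109

Answer: 109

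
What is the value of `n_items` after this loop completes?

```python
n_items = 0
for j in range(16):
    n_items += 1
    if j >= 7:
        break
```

Loop breaks when j reaches 7, n_items is 8
`n_items` takes the values: 0 → 1 → 2 → 3 → 4 → 5 → 6 → 7 → 8

Answer: 8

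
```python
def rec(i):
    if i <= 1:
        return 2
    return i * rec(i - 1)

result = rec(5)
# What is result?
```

rec(5) = 5 * 4 * 3 * 2 * 2 = 240

Answer: 240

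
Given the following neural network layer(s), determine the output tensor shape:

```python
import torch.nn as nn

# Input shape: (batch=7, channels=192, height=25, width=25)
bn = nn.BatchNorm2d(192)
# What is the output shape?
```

Input: (7, 192, 25, 25) -> Output: (7, 192, 25, 25)

Answer: (7, 192, 25, 25)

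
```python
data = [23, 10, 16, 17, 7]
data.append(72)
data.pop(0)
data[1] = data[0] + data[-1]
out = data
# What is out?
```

Trace:
`data = [23, 10, 16, 17, 7]` → data = [23, 10, 16, 17, 7]
`data.append(72)` → data = [23, 10, 16, 17, 7, 72]
`data.pop(0)` → data = [10, 16, 17, 7, 72]
`data[1] = data[0] + data[-1]` → data = [10, 82, 17, 7, 72]
`out = data` → out = [10, 82, 17, 7, 72]
So out = [10, 82, 17, 7, 72]

Answer: [10, 82, 17, 7, 72]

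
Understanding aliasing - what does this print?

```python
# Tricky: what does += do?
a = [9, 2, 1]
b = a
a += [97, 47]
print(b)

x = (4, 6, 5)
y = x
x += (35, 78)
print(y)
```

Key concept: += behavior differs for mutable vs immutable.
Step by step:
`a = [9, 2, 1]` → a = [9, 2, 1]
`b = a` → b = [9, 2, 1] (same object as a)
`a += [97, 47]` → a = [9, 2, 1, 97, 47] (same object as b); b = [9, 2, 1, 97, 47] (same object as a)
`print(b)` → prints [9, 2, 1, 97, 47]
`x = (4, 6, 5)` → x = (4, 6, 5)
`y = x` → y = (4, 6, 5)
`x += (35, 78)` → x = (4, 6, 5, 35, 78)
`print(y)` → prints (4, 6, 5)

Answer:
[9, 2, 1, 97, 47]
(4, 6, 5)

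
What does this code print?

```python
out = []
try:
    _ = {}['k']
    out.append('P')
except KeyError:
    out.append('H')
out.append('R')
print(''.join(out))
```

Execution trace: 'H' (except KeyError) → 'R' (after the try/except). Output: HR

Answer: HR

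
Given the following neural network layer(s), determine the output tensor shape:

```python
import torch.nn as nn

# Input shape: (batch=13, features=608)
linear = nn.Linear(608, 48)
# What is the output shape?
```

Input: (13, 608) -> Output: (13, 48)

Answer: (13, 48)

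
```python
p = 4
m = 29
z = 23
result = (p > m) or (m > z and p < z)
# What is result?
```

Trace:
`p = 4` → p = 4
`m = 29` → m = 29
`z = 23` → z = 23
`result = (p > m) or (m > z and p < z)` → result = True
So result = True

Answer: True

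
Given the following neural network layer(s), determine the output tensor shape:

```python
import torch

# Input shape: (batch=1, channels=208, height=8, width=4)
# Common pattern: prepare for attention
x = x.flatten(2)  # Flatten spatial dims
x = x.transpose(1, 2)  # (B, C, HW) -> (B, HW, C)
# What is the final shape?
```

Input: (1, 208, 8, 4) -> after flatten(2): (1, 208, 32) -> Output: (1, 32, 208)

Answer: (1, 32, 208)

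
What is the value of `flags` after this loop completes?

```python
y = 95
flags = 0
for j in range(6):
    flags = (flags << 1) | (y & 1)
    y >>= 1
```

Reverse lowest 6 bits of 95
`flags` takes the values: 0 → 1 → 3 → 7 → 15 → 31 → 62

Answer: 62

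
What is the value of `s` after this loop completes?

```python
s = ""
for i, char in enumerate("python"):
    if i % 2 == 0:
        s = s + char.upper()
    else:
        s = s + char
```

Uppercase even positions in 'python'
`s` takes the values: "" → "P" → "Py" → "PyT" → "PyTh" → "PyThO" → "PyThOn"

Answer: "PyThOn"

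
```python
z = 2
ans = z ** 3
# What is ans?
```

Trace:
`z = 2` → z = 2
`ans = z ** 3` → ans = 8
So ans = 8

Answer: 8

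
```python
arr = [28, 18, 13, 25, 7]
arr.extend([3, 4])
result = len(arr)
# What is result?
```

Trace:
`arr = [28, 18, 13, 25, 7]` → arr = [28, 18, 13, 25, 7]
`arr.extend([3, 4])` → arr = [28, 18, 13, 25, 7, 3, 4]
`result = len(arr)` → result = 7
So result = 7

Answer: 7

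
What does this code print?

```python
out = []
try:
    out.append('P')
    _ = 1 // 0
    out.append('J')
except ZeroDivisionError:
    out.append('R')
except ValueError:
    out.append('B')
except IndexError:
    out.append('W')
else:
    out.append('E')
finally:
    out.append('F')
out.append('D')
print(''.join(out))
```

Execution trace: 'P' (try body) → 'R' (except ZeroDivisionError) → 'F' (finally) → 'D' (after the try/except). Output: PRFD

Answer: PRFD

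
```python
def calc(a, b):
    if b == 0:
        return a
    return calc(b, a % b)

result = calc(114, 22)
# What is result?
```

calc(114, 22) -> calc(22, 4) -> calc(4, 2) -> calc(2, 0) -> 2

Answer: 2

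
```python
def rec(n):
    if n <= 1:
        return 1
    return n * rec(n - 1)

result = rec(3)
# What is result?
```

rec(3) = 3 * 2 * 1 = 6

Answer: 6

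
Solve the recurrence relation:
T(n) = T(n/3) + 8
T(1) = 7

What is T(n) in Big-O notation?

Each step divides n by 3 and adds 8. After log_3(n) steps we reach T(1)=7. So T(n) = 8·log_3(n) + 7 = O(log n).

Answer: O(log n)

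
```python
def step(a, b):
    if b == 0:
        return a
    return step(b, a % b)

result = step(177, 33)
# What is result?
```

step(177, 33) -> step(33, 12) -> step(12, 9) -> step(9, 3) -> step(3, 0) -> 3

Answer: 3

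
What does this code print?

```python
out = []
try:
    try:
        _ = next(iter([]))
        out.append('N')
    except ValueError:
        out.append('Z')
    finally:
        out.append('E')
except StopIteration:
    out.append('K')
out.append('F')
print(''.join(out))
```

Execution trace: 'E' (inner finally) → 'K' (outer except StopIteration) → 'F' (after the try/except). Output: EKF

Answer: EKF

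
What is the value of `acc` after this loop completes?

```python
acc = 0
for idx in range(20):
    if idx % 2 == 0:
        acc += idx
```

Sum of even numbers 0 to 19
`acc` takes the values: 0 → 2 → 6 → 12 → 20 → 30 → 42 → 56 → 72 → 90

Answer: 90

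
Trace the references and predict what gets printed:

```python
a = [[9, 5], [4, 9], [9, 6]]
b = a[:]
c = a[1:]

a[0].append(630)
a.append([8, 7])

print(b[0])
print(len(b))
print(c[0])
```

Key concept: slice with nested mutation.
Step by step:
`a = [[9, 5], [4, 9], [9, 6]]` → a = [[9, 5], [4, 9], [9, 6]]
`b = a[:]` → b = [[9, 5], [4, 9], [9, 6]]
`c = a[1:]` → c = [[4, 9], [9, 6]]
`a[0].append(630)` → a = [[9, 5, 630], [4, 9], [9, 6]]; b = [[9, 5, 630], [4, 9], [9, 6]]
`a.append([8, 7])` → a = [[9, 5, 630], [4, 9], [9, 6], [8, 7]]
`print(b[0])` → prints [9, 5, 630]
`print(len(b))` → prints 3
`print(c[0])` → prints [4, 9]

Answer:
[9, 5, 630]
3
[4, 9]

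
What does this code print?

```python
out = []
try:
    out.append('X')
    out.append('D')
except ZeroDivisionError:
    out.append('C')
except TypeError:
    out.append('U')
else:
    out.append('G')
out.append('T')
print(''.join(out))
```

Execution trace: 'X' (try body) → 'D' (try body, no exception) → 'G' (else) → 'T' (after the try/except). Output: XDGT

Answer: XDGT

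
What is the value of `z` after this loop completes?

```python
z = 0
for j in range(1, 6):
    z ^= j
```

XOR of 1 to 5
`z` takes the values: 0 → 1 → 3 → 0 → 4 → 1

Answer: 1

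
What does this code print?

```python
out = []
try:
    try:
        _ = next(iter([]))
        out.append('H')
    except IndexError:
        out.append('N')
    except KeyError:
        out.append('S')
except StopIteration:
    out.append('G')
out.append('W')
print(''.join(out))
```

Execution trace: 'G' (outer except StopIteration) → 'W' (after the try/except). Output: GW

Answer: GW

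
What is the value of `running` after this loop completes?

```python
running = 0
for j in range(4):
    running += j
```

Sum of 0 to 3 = 6
`running` takes the values: 0 → 1 → 3 → 6

Answer: 6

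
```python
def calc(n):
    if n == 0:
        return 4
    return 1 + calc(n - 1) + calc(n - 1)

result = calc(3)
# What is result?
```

calc(n) = 1 + 2·calc(n-1), calc(0)=4. Closed form: (4+1)·2^3 - 1 = 39.

Answer: 39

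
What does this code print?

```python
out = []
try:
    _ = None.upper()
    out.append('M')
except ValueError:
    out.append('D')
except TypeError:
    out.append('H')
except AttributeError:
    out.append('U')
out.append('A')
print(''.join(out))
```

Execution trace: 'U' (except AttributeError) → 'A' (after the try/except). Output: UA

Answer: UA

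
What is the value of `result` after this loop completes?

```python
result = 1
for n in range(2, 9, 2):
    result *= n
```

Product of even numbers 2 to 8
`result` takes the values: 1 → 2 → 8 → 48 → 384

Answer: 384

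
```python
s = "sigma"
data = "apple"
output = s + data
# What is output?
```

Trace:
`s = "sigma"` → s = 'sigma'
`data = "apple"` → data = 'apple'
`output = s + data` → output = 'sigmaapple'
So output = 'sigmaapple'

Answer: 'sigmaapple'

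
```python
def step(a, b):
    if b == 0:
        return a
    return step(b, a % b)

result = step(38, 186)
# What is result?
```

step(38, 186) -> step(186, 38) -> step(38, 34) -> step(34, 4) -> step(4, 2) -> step(2, 0) -> 2

Answer: 2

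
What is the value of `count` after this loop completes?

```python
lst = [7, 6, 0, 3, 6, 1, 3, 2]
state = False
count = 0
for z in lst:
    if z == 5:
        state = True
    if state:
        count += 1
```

Count elements after first 5 in [7, 6, 0, 3, 6, 1, 3, 2]
`count` takes the values: 0

Answer: 0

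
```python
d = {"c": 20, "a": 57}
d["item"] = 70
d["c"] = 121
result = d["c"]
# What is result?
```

Trace:
`d = {"c": 20, "a": 57}` → d = {'c': 20, 'a': 57}
`d["item"] = 70` → d = {'c': 20, 'a': 57, 'item': 70}
`d["c"] = 121` → d = {'c': 121, 'a': 57, 'item': 70}
`result = d["c"]` → result = 121
So result = 121

Answer: 121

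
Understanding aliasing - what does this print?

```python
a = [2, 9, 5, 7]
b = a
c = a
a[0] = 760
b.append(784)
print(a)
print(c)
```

Key concept: multiple aliases.
Step by step:
`a = [2, 9, 5, 7]` → a = [2, 9, 5, 7]
`b = a` → b = [2, 9, 5, 7] (same object as a)
`c = a` → c = [2, 9, 5, 7] (same object as a, b)
`a[0] = 760` → a = [760, 9, 5, 7] (same object as b, c); b = [760, 9, 5, 7] (same object as a, c); c = [760, 9, 5, 7] (same object as a, b)
`b.append(784)` → a = [760, 9, 5, 7, 784] (same object as b, c); b = [760, 9, 5, 7, 784] (same object as a, c); c = [760, 9, 5, 7, 784] (same object as a, b)
`print(a)` → prints [760, 9, 5, 7, 784]
`print(c)` → prints [760, 9, 5, 7, 784]

Answer:
[760, 9, 5, 7, 784]
[760, 9, 5, 7, 784]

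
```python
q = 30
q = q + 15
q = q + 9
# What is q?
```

Trace:
`q = 30` → q = 30
`q = q + 15` → q = 45
`q = q + 9` → q = 54
So q = 54

Answer: 54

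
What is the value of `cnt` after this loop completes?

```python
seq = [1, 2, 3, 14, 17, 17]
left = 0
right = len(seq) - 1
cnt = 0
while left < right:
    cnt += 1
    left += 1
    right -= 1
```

Iterations until pointers meet (list length 6)
`cnt` takes the values: 0 → 1 → 2 → 3

Answer: 3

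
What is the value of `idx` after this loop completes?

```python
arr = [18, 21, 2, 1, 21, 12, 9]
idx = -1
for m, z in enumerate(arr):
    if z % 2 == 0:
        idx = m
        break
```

First even number index in [18, 21, 2, 1, 21, 12, 9]
`idx` takes the values: -1 → 0

Answer: 0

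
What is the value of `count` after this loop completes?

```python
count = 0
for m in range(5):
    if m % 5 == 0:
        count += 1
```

Count numbers divisible by 5 in range(5)
`count` takes the values: 0 → 1

Answer: 1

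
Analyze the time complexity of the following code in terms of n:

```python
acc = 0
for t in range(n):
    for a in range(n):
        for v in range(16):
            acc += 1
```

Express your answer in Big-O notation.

Each loop level contributes: n × n × 1. Multiplying the contributions gives O(n^2).

Answer: O(n^2)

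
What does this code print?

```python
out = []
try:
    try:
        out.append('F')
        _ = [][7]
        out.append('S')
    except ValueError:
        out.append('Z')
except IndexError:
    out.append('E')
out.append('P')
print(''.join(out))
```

Execution trace: 'F' (inner try body) → 'E' (outer except IndexError) → 'P' (after the try/except). Output: FEP

Answer: FEP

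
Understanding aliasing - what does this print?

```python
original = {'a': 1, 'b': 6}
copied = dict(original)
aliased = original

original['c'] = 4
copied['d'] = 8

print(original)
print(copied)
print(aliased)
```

Key concept: dict() creates copy, assignment creates alias.
Step by step:
`original = {'a': 1, 'b': 6}` → original = {'a': 1, 'b': 6}
`copied = dict(original)` → copied = {'a': 1, 'b': 6}
`aliased = original` → aliased = {'a': 1, 'b': 6} (same object as original)
`original['c'] = 4` → original = {'a': 1, 'b': 6, 'c': 4} (same object as aliased); aliased = {'a': 1, 'b': 6, 'c': 4} (same object as original)
`copied['d'] = 8` → copied = {'a': 1, 'b': 6, 'd': 8}
`print(original)` → prints {'a': 1, 'b': 6, 'c': 4}
`print(copied)` → prints {'a': 1, 'b': 6, 'd': 8}
`print(aliased)` → prints {'a': 1, 'b': 6, 'c': 4}

Answer:
{'a': 1, 'b': 6, 'c': 4}
{'a': 1, 'b': 6, 'd': 8}
{'a': 1, 'b': 6, 'c': 4}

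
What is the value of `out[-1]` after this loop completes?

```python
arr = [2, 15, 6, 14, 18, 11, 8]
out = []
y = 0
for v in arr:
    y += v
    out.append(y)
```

Cumulative sum ends at 74
`out` takes the values: [] → [2] → [2, 17] → [2, 17, 23] → [2, 17, 23, 37] → [2, 17, 23, 37, 55] → [2, 17, 23, 37, 55, 66] → [2, 17, 23, 37, 55, 66, 74]
So `out[-1]` = 74

Answer: 74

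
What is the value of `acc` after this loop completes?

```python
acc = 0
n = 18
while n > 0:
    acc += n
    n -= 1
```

Sum 18 down to 1
`acc` takes the values: 0 → 18 → 35 → 51 → 66 → 80 → 93 → 105 → 116 → 126 → 135 → 143 → 150 → 156 → 161 → 165 → 168 → 170 → 171

Answer: 171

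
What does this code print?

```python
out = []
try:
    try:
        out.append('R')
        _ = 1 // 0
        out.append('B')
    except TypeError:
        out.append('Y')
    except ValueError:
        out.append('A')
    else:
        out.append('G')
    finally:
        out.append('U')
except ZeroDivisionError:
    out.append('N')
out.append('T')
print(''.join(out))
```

Execution trace: 'R' (inner try body) → 'U' (inner finally) → 'N' (outer except ZeroDivisionError) → 'T' (after the try/except). Output: RUNT

Answer: RUNT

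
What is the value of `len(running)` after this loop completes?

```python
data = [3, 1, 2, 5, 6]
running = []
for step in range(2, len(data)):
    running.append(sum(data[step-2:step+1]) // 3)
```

Number of 3-element averages
`running` takes the values: [] → [2] → [2, 2] → [2, 2, 4]
So `len(running)` = 3

Answer: 3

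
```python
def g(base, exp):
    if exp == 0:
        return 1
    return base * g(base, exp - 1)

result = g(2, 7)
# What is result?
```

g(2, 7) = 2 * 2 * 2 * 2 * 2 * 2 * 2 = 128

Answer: 128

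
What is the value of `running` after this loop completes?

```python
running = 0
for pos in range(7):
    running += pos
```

Sum of 0 to 6 = 21
`running` takes the values: 0 → 1 → 3 → 6 → 10 → 15 → 21

Answer: 21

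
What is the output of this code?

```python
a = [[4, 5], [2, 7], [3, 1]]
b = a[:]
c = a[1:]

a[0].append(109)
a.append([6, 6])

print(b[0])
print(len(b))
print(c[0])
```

Key concept: slice with nested mutation.
Step by step:
`a = [[4, 5], [2, 7], [3, 1]]` → a = [[4, 5], [2, 7], [3, 1]]
`b = a[:]` → b = [[4, 5], [2, 7], [3, 1]]
`c = a[1:]` → c = [[2, 7], [3, 1]]
`a[0].append(109)` → a = [[4, 5, 109], [2, 7], [3, 1]]; b = [[4, 5, 109], [2, 7], [3, 1]]
`a.append([6, 6])` → a = [[4, 5, 109], [2, 7], [3, 1], [6, 6]]
`print(b[0])` → prints [4, 5, 109]
`print(len(b))` → prints 3
`print(c[0])` → prints [2, 7]

Answer:
[4, 5, 109]
3
[2, 7]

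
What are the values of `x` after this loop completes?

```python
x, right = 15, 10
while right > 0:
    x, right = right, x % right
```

GCD of 15 and 10
`x` takes the values: 15 → 10 → 5

Answer: 5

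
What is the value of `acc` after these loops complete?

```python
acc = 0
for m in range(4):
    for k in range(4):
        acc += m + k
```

Sum of all m+k for m,k in 4x4
`acc` takes the values: 0 → 1 → 3 → 6 → 7 → 9 → 12 → 16 → 18 → 21 → 25 → 30 → 33 → 37 → 42 → 48

Answer: 48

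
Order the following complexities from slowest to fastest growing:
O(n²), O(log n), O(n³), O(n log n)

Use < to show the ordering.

Ordered by growth rate: O(log n) < O(n log n) < O(n²) < O(n³)

Answer: O(log n) < O(n log n) < O(n²) < O(n³)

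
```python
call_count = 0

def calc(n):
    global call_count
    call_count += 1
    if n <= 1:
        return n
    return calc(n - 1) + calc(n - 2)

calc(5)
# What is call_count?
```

Calls(n) = 1 + Calls(n-1) + Calls(n-2); Calls(0)=Calls(1)=1. For n=5 this gives 15.

Answer: 15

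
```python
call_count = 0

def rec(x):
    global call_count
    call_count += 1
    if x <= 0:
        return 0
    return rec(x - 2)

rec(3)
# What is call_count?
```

Linear recursion stepping by 2: 3 calls from x=3 down to ≤0.

Answer: 3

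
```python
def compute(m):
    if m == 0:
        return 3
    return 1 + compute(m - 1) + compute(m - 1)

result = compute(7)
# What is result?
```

compute(m) = 1 + 2·compute(m-1), compute(0)=3. Closed form: (3+1)·2^7 - 1 = 511.

Answer: 511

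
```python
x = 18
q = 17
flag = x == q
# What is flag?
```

Trace:
`x = 18` → x = 18
`q = 17` → q = 17
`flag = x == q` → flag = False
So flag = False

Answer: False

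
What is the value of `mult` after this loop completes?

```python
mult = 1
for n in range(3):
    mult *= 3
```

3^3 = 27
`mult` takes the values: 1 → 3 → 9 → 27

Answer: 27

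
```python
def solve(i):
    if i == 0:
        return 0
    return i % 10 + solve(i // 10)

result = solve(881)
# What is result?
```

Sum of digits of 881: 1 + 8 + 8 = 17

Answer: 17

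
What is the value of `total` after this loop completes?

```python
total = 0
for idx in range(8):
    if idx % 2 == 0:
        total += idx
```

Sum of even numbers 0 to 7
`total` takes the values: 0 → 2 → 6 → 12

Answer: 12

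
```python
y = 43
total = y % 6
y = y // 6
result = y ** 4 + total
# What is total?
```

Trace:
`y = 43` → y = 43
`total = y % 6` → total = 1
`y = y // 6` → y = 7
`result = y ** 4 + total` → result = 2402
So total = 1

Answer: 1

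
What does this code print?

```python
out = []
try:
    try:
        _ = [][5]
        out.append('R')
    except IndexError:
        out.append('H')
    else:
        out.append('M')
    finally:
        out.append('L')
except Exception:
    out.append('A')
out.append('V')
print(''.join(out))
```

Execution trace: 'H' (inner except IndexError) → 'L' (inner finally) → 'V' (after the try/except). Output: HLV

Answer: HLV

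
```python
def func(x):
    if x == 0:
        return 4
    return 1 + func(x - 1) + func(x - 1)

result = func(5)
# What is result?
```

func(x) = 1 + 2·func(x-1), func(0)=4. Closed form: (4+1)·2^5 - 1 = 159.

Answer: 159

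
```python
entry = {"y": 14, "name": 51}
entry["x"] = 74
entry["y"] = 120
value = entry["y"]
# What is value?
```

Trace:
`entry = {"y": 14, "name": 51}` → entry = {'y': 14, 'name': 51}
`entry["x"] = 74` → entry = {'y': 14, 'name': 51, 'x': 74}
`entry["y"] = 120` → entry = {'y': 120, 'name': 51, 'x': 74}
`value = entry["y"]` → value = 120
So value = 120

Answer: 120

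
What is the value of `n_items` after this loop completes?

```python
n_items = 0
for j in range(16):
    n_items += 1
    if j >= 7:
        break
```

Loop breaks when j reaches 7, n_items is 8
`n_items` takes the values: 0 → 1 → 2 → 3 → 4 → 5 → 6 → 7 → 8

Answer: 8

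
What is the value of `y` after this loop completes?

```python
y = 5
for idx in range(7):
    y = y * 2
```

Multiply by 2, 7 times: 5 * 2^7 = 640
`y` takes the values: 5 → 10 → 20 → 40 → 80 → 160 → 320 → 640

Answer: 640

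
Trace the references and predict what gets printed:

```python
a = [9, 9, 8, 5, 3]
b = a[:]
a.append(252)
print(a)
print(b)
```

Key concept: slice [:] creates copy.
Step by step:
`a = [9, 9, 8, 5, 3]` → a = [9, 9, 8, 5, 3]
`b = a[:]` → b = [9, 9, 8, 5, 3]
`a.append(252)` → a = [9, 9, 8, 5, 3, 252]
`print(a)` → prints [9, 9, 8, 5, 3, 252]
`print(b)` → prints [9, 9, 8, 5, 3]

Answer:
[9, 9, 8, 5, 3, 252]
[9, 9, 8, 5, 3]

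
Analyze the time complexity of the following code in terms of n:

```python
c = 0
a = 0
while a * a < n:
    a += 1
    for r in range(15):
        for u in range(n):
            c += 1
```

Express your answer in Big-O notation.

Each loop level contributes: √n × 1 × n. Multiplying the contributions gives O(n√n).

Answer: O(n√n)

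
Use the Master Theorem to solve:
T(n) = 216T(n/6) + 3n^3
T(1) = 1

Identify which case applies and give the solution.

a=216, b=6, f(n)=3n^3. log_6(216) = 3. Since c=3 = 3, Case 2 applies: T(n) = Θ(n^log_b(a) · log n) = O(n^3 log n).

Answer: O(n^3 log n) - Case 2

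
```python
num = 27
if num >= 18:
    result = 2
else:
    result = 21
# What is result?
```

Trace:
`num = 27` → num = 27
`if num >= 18: ...` → num >= 18 is True → result = 2
So result = 2

Answer: 2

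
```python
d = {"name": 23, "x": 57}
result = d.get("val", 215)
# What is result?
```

Trace:
`d = {"name": 23, "x": 57}` → d = {'name': 23, 'x': 57}
`result = d.get("val", 215)` → result = 215
So result = 215

Answer: 215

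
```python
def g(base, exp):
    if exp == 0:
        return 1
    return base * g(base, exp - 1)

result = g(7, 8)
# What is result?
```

g(7, 8) = 7 * 7 * 7 * 7 * 7 * 7 * 7 * 7 = 5764801

Answer: 5764801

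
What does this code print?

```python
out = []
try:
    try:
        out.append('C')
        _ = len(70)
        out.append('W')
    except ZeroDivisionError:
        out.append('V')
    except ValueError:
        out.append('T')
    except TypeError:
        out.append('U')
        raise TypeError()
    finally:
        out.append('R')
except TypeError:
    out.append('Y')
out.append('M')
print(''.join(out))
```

Execution trace: 'C' (inner try body) → 'U' (inner except TypeError) → 'R' (inner finally) → 'Y' (outer except TypeError) → 'M' (after the try/except). Output: CURYM

Answer: CURYM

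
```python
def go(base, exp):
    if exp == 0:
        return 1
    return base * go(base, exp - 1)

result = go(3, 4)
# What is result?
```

go(3, 4) = 3 * 3 * 3 * 3 = 81

Answer: 81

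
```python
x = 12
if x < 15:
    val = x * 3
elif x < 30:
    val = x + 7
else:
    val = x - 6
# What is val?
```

Trace:
`x = 12` → x = 12
`if x < 15: ...` → x < 15 is True → val = 36
So val = 36

Answer: 36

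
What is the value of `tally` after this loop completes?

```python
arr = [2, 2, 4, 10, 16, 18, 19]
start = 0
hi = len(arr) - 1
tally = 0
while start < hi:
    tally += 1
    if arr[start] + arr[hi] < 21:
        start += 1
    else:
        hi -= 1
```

Steps to find pair summing to 21
`tally` takes the values: 0 → 1 → 2 → 3 → 4 → 5 → 6

Answer: 6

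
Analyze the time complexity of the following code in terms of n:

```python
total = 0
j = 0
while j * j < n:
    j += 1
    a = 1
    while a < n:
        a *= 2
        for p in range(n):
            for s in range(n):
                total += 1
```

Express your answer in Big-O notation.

Each loop level contributes: √n × log n × n × n. Multiplying the contributions gives O(n^2√n log n).

Answer: O(n^2√n log n)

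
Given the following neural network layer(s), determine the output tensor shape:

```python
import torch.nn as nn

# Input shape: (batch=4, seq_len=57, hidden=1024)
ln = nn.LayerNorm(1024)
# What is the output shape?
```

Input: (4, 57, 1024) -> Output: (4, 57, 1024)

Answer: (4, 57, 1024)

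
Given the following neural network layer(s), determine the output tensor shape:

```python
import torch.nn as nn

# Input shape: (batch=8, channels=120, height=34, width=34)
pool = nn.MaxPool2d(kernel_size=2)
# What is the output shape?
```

Input: (8, 120, 34, 34) -> Output: (8, 120, 17, 17)

Answer: (8, 120, 17, 17)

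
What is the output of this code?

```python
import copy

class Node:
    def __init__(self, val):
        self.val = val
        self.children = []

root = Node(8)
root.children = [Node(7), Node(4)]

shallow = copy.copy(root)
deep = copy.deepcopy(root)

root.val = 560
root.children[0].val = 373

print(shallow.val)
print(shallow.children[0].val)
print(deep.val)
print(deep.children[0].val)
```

Key concept: deep copy with custom objects.
Step by step:
`root = Node(8)` → root = Node(val=8, children=[])
`root.children = [Node(7), Node(4)]` → root = Node(val=8, children=[Node(val=7, children=[]), Node(val=4, children=[])])
`shallow = copy.copy(root)` → shallow = Node(val=8, children=[Node(val=7, children=[]), Node(val=4, children=[])])
`deep = copy.deepcopy(root)` → deep = Node(val=8, children=[Node(val=7, children=[]), Node(val=4, children=[])])
`root.val = 560` → root = Node(val=560, children=[Node(val=7, children=[]), Node(val=4, children=[])])
`root.children[0].val = 373` → root = Node(val=560, children=[Node(val=373, children=[]), Node(val=4, children=[])]); shallow = Node(val=8, children=[Node(val=373, children=[]), Node(val=4, children=[])])
`print(shallow.val)` → prints 8
`print(shallow.children[0].val)` → prints 373
`print(deep.val)` → prints 8
`print(deep.children[0].val)` → prints 7

Answer:
8
373
8
7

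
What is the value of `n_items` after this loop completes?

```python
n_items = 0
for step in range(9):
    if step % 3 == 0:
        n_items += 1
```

Count numbers divisible by 3 in range(9)
`n_items` takes the values: 0 → 1 → 2 → 3

Answer: 3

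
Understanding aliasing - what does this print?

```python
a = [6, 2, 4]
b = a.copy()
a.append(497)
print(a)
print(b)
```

Key concept: list.copy() creates independent copy.
Step by step:
`a = [6, 2, 4]` → a = [6, 2, 4]
`b = a.copy()` → b = [6, 2, 4]
`a.append(497)` → a = [6, 2, 4, 497]
`print(a)` → prints [6, 2, 4, 497]
`print(b)` → prints [6, 2, 4]

Answer:
[6, 2, 4, 497]
[6, 2, 4]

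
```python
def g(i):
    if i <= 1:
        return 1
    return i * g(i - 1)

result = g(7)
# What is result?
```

g(7) = 7 * 6 * 5 * 4 * 3 * 2 * 1 = 5040

Answer: 5040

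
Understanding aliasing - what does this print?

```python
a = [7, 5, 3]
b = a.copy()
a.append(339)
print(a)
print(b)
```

Key concept: list.copy() creates independent copy.
Step by step:
`a = [7, 5, 3]` → a = [7, 5, 3]
`b = a.copy()` → b = [7, 5, 3]
`a.append(339)` → a = [7, 5, 3, 339]
`print(a)` → prints [7, 5, 3, 339]
`print(b)` → prints [7, 5, 3]

Answer:
[7, 5, 3, 339]
[7, 5, 3]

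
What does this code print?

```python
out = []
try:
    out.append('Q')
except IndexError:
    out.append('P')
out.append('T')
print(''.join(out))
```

Execution trace: 'Q' (try body, no exception) → 'T' (after the try/except). Output: QT

Answer: QT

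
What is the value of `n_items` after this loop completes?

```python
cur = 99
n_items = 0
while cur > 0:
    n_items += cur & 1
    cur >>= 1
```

Count set bits in 99 (binary: 0b1100011)
`n_items` takes the values: 0 → 1 → 2 → 3 → 4

Answer: 4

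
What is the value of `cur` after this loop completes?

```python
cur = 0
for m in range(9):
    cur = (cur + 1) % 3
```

Increment mod 3, 9 times = 0
`cur` takes the values: 0 → 1 → 2 → 0 → 1 → 2 → 0 → 1 → 2 → 0

Answer: 0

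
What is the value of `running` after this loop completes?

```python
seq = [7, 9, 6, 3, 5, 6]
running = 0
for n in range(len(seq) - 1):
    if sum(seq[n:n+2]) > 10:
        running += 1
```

Count windows with sum > 10
`running` takes the values: 0 → 1 → 2 → 3

Answer: 3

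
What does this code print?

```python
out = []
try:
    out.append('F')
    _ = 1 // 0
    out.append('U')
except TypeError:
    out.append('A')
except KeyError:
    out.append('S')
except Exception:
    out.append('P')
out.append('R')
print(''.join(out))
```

Execution trace: 'F' (try body) → 'P' (except Exception) → 'R' (after the try/except). Output: FPR

Answer: FPR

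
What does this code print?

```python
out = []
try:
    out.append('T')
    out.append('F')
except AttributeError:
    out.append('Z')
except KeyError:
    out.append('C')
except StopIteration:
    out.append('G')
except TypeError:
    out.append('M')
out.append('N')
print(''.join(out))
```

Execution trace: 'T' (try body) → 'F' (try body, no exception) → 'N' (after the try/except). Output: TFN

Answer: TFN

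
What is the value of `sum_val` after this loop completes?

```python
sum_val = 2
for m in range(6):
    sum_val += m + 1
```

Start at 2, add 1 to 6 = 23
`sum_val` takes the values: 2 → 3 → 5 → 8 → 12 → 17 → 23

Answer: 23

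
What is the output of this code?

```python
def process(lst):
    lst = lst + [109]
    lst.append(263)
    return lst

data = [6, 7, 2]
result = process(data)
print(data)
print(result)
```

Key concept: rebinding parameter vs mutation.
Step by step:
`data = [6, 7, 2]` → data = [6, 7, 2]
`result = process(data)` → result = [6, 7, 2, 109, 263]
`print(data)` → prints [6, 7, 2]
`print(result)` → prints [6, 7, 2, 109, 263]

Answer:
[6, 7, 2]
[6, 7, 2, 109, 263]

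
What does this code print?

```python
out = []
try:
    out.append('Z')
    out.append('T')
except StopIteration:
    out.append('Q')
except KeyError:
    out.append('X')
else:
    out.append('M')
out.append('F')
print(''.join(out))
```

Execution trace: 'Z' (try body) → 'T' (try body, no exception) → 'M' (else) → 'F' (after the try/except). Output: ZTMF

Answer: ZTMF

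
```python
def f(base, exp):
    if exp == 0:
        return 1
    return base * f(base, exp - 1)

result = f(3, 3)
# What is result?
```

f(3, 3) = 3 * 3 * 3 = 27

Answer: 27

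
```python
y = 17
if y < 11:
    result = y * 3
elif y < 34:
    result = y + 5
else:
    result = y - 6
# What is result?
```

Trace:
`y = 17` → y = 17
`if y < 11: ...` → y < 11 is False, y < 34 is True → result = 22
So result = 22

Answer: 22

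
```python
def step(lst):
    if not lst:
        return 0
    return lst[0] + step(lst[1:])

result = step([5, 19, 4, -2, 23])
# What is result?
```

5 + 19 + 4 + (-2) + 23 + 0 = 49

Answer: 49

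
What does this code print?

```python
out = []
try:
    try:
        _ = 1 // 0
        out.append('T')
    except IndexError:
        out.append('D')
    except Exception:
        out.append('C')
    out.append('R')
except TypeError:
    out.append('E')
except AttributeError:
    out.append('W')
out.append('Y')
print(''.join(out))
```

Execution trace: 'C' (inner except Exception) → 'R' (try body, no exception) → 'Y' (after the try/except). Output: CRY

Answer: CRY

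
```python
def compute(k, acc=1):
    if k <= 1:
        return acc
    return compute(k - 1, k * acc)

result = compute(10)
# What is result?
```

Accumulator trace (n, acc): (10, 1) -> (9, 10) -> (8, 90) -> (7, 720) -> (6, 5040) -> (5, 30240) -> (4, 151200) -> (3, 604800) -> (2, 1814400) -> (1, 3628800) -> return 3628800

Answer: 3628800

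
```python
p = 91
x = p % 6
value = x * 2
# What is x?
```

Trace:
`p = 91` → p = 91
`x = p % 6` → x = 1
`value = x * 2` → value = 2
So x = 1

Answer: 1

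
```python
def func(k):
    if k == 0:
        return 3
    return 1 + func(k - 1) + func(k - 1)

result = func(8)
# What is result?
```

func(k) = 1 + 2·func(k-1), func(0)=3. Closed form: (3+1)·2^8 - 1 = 1023.

Answer: 1023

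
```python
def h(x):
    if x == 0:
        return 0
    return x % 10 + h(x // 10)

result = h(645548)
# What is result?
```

Sum of digits of 645548: 8 + 4 + 5 + 5 + 4 + 6 = 32

Answer: 32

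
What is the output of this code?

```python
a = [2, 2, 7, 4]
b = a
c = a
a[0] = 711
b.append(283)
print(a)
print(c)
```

Key concept: multiple aliases.
Step by step:
`a = [2, 2, 7, 4]` → a = [2, 2, 7, 4]
`b = a` → b = [2, 2, 7, 4] (same object as a)
`c = a` → c = [2, 2, 7, 4] (same object as a, b)
`a[0] = 711` → a = [711, 2, 7, 4] (same object as b, c); b = [711, 2, 7, 4] (same object as a, c); c = [711, 2, 7, 4] (same object as a, b)
`b.append(283)` → a = [711, 2, 7, 4, 283] (same object as b, c); b = [711, 2, 7, 4, 283] (same object as a, c); c = [711, 2, 7, 4, 283] (same object as a, b)
`print(a)` → prints [711, 2, 7, 4, 283]
`print(c)` → prints [711, 2, 7, 4, 283]

Answer:
[711, 2, 7, 4, 283]
[711, 2, 7, 4, 283]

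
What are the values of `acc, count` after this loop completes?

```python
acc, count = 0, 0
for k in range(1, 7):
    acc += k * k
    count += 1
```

Sum of squares and count
`acc, count` takes the values: (0, 0) → (1, 0) → (1, 1) → (5, 1) → (5, 2) → (14, 2) → (14, 3) → (30, 3) → (30, 4) → (55, 4) → (55, 5) → (91, 5) → (91, 6)

Answer: 91, 6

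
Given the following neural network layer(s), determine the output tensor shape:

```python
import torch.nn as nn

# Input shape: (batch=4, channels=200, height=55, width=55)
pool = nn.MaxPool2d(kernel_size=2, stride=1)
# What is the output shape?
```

Input: (4, 200, 55, 55) -> Output: (4, 200, 54, 54)

Answer: (4, 200, 54, 54)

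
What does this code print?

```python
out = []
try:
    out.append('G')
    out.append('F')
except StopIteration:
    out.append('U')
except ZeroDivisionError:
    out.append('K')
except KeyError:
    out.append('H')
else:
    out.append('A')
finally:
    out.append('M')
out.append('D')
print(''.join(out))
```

Execution trace: 'G' (try body) → 'F' (try body, no exception) → 'A' (else) → 'M' (finally) → 'D' (after the try/except). Output: GFAMD

Answer: GFAMD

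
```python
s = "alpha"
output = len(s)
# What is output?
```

Trace:
`s = "alpha"` → s = 'alpha'
`output = len(s)` → output = 5
So output = 5

Answer: 5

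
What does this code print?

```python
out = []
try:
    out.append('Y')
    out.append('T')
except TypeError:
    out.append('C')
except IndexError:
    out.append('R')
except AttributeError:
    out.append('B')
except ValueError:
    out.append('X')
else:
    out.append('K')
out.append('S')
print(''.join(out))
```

Execution trace: 'Y' (try body) → 'T' (try body, no exception) → 'K' (else) → 'S' (after the try/except). Output: YTKS

Answer: YTKS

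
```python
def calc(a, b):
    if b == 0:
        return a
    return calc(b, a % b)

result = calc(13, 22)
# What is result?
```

calc(13, 22) -> calc(22, 13) -> calc(13, 9) -> calc(9, 4) -> calc(4, 1) -> calc(1, 0) -> 1

Answer: 1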